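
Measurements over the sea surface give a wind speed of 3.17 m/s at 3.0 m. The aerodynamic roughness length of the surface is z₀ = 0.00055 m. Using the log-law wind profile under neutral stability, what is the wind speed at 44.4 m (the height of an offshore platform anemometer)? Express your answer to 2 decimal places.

Log law: V(z) ∝ ln(z/z₀), so V₂/V₁ = ln(z₂/z₀) / ln(z₁/z₀).
ln(44.4/0.00055) = 11.2988, ln(3.0/0.00055) = 8.6042
V₂ = 3.17 × 11.2988/8.6042 = 3.17 × 1.3132 = 4.1628 m/s

4.16 m/s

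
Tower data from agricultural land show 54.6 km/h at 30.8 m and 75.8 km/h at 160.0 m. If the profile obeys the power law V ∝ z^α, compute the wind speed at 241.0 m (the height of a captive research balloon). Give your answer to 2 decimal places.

82.24 km/h

First find α: α = ln(V₂/V₁)/ln(z₂/z₁) = ln(75.8/54.6)/ln(160.0/30.8) = 0.32806/1.64766 = 0.1991
Extrapolate from 160.0 m to 241.0 m: V₃ = 75.8 × (241.0/160.0)^0.1991 = 75.8 × 1.0850 = 82.2413 km/h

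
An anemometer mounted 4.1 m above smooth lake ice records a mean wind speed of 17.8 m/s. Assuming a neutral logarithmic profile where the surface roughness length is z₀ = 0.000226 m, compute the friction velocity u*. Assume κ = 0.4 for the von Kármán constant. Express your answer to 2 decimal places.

u* ≈ 0.73 m/s

Log law: V(z) = (u*/κ) · ln(z/z₀) ⇒ u* = κ · V / ln(z/z₀)
u* = 0.4 × 17.8 / ln(4.1/0.000226) = 0.4 × 17.8 / 9.8060
   = 7.1200 / 9.8060 = 0.7261 m/s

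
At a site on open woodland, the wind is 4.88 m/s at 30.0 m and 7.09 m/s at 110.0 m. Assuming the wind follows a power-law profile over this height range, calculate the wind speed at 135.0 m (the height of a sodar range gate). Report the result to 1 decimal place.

7.5 m/s

First find α: α = ln(V₂/V₁)/ln(z₂/z₁) = ln(7.09/4.88)/ln(110.0/30.0) = 0.37354/1.29928 = 0.2875
Extrapolate from 110.0 m to 135.0 m: V₃ = 7.09 × (135.0/110.0)^0.2875 = 7.09 × 1.0606 = 7.5200 m/s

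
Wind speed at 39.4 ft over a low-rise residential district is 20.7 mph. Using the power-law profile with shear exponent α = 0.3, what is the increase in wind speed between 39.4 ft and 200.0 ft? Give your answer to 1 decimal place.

Power law: V₂ = V₁ · (z₂/z₁)^α = 20.7 × (5.0761)^0.3 = 33.7000 mph
ΔV = 33.7000 − 20.7 = 13.0000 mph

13.0 mph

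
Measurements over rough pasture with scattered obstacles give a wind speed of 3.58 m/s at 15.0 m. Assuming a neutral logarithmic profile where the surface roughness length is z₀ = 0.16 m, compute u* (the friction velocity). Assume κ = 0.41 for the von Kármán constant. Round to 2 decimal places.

u* ≈ 0.32 m/s

Log law: V(z) = (u*/κ) · ln(z/z₀) ⇒ u* = κ · V / ln(z/z₀)
u* = 0.41 × 3.58 / ln(15.0/0.16) = 0.41 × 3.58 / 4.5406
   = 1.4678 / 4.5406 = 0.3233 m/s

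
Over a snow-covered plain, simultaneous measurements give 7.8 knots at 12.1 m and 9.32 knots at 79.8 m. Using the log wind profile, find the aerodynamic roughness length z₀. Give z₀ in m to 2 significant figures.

z₀ ≈ 0.00076 m

Log law: V(z) ∝ ln(z/z₀). With r = V₁/V₂ = 7.8/9.32 = 0.83691,
r · ln(z₂/z₀) = ln(z₁/z₀) ⇒ ln z₀ = (ln z₁ − r·ln z₂)/(1 − r)
ln z₀ = (2.49321 − 0.83691×4.37952) / 0.16309 = -7.1866
z₀ = exp(-7.1866) = 0.0007567 m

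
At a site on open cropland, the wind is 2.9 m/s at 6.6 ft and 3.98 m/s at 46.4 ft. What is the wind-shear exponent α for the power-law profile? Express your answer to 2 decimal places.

Power law: V₂/V₁ = (z₂/z₁)^α ⇒ α = ln(V₂/V₁) / ln(z₂/z₁)
α = ln(3.98/2.9) / ln(46.4/6.6) = ln(1.3724) / ln(7.0303)
  = 0.31657 / 1.95023 = 0.16233

α ≈ 0.16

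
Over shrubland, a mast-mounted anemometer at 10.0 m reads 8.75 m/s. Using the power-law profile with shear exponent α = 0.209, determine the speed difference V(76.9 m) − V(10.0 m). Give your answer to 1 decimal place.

Power law: V₂ = V₁ · (z₂/z₁)^α = 8.75 × (7.6900)^0.209 = 13.4019 m/s
ΔV = 13.4019 − 8.75 = 4.6519 m/s

4.7 m/s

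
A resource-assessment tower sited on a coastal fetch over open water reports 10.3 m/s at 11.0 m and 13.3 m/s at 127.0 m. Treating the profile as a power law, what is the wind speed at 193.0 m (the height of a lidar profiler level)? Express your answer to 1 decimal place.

13.9 m/s

First find α: α = ln(V₂/V₁)/ln(z₂/z₁) = ln(13.3/10.3)/ln(127.0/11.0) = 0.25562/2.44629 = 0.1045
Extrapolate from 127.0 m to 193.0 m: V₃ = 13.3 × (193.0/127.0)^0.1045 = 13.3 × 1.0447 = 13.8945 m/s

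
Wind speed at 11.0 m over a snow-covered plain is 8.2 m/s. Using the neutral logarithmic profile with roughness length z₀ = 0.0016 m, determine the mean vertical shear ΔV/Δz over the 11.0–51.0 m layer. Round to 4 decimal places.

0.0356 m/s/m

Log law: V₂ = V₁ · ln(z₂/z₀)/ln(z₁/z₀) = 8.2 × 10.3696/8.8356 = 9.6236 m/s
ΔV/Δz = (9.6236 − 8.2)/(51.0 − 11.0) = 1.4236/40.0000 = 0.03559 m/s/m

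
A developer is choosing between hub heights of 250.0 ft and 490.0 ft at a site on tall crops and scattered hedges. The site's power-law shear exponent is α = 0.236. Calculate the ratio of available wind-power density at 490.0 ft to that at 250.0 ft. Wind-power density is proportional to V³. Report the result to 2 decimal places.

1.61

Speed ratio: V_B/V_A = (z_B/z_A)^α = (490.0/250.0)^0.236 = (1.9600)^0.236 = 1.17212
Power-density ratio: P_B/P_A = (V_B/V_A)³ = (1.17212)³ = 1.61034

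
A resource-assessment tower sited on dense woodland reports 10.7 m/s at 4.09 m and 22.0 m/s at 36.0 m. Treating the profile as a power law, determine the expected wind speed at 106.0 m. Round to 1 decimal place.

31.5 m/s

First find α: α = ln(V₂/V₁)/ln(z₂/z₁) = ln(22.0/10.7)/ln(36.0/4.09) = 0.72080/2.17497 = 0.3314
Extrapolate from 36.0 m to 106.0 m: V₃ = 22.0 × (106.0/36.0)^0.3314 = 22.0 × 1.4303 = 31.4668 m/s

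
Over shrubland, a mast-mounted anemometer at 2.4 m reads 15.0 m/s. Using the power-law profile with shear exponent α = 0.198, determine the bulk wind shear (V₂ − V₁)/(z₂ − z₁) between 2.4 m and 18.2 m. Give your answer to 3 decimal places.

Power law: V₂ = V₁ · (z₂/z₁)^α = 15.0 × (7.5833)^0.198 = 22.4029 m/s
ΔV/Δz = (22.4029 − 15.0)/(18.2 − 2.4) = 7.4029/15.8000 = 0.46854 m/s/m

0.469 m/s/m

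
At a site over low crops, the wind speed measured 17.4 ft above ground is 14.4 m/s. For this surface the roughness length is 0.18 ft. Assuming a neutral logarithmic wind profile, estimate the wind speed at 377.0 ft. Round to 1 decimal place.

Log law: V(z) ∝ ln(z/z₀), so V₂/V₁ = ln(z₂/z₀) / ln(z₁/z₀).
ln(377.0/0.18) = 7.6470, ln(17.4/0.18) = 4.5713
V₂ = 14.4 × 7.6470/4.5713 = 14.4 × 1.6728 = 24.0890 m/s

24.1 m/s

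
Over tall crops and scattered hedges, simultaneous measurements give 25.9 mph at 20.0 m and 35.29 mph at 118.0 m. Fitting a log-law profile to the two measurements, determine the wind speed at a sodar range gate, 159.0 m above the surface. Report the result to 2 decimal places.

Log law: V ∝ ln(z/z₀). From the pair, with r = V₁/V₂ = 0.73392,
ln z₀ = (ln z₁ − r·ln z₂)/(1 − r) = (2.9957 − 0.73392×4.7707)/0.26608 = -1.9000 → z₀ = 0.1496 m
V₃ = V₁ · ln(z₃/z₀)/ln(z₁/z₀) = 25.9 × 6.9689/4.8958 = 36.8677 mph

36.87 mph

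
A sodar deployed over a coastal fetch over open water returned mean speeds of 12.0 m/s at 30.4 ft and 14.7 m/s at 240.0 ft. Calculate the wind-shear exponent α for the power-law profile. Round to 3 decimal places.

Power law: V₂/V₁ = (z₂/z₁)^α ⇒ α = ln(V₂/V₁) / ln(z₂/z₁)
α = ln(14.7/12.0) / ln(240.0/30.4) = ln(1.2250) / ln(7.8947)
  = 0.20294 / 2.06620 = 0.09822

α ≈ 0.098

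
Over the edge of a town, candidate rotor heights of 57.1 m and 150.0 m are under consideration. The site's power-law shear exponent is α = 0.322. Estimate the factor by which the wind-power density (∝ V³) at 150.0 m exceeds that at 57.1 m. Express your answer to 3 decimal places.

Speed ratio: V_B/V_A = (z_B/z_A)^α = (150.0/57.1)^0.322 = (2.6270)^0.322 = 1.36479
Power-density ratio: P_B/P_A = (V_B/V_A)³ = (1.36479)³ = 2.54211

2.542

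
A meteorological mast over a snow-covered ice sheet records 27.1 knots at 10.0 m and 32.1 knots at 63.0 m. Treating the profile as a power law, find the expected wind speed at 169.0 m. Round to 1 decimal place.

First find α: α = ln(V₂/V₁)/ln(z₂/z₁) = ln(32.1/27.1)/ln(63.0/10.0) = 0.16932/1.84055 = 0.0920
Extrapolate from 63.0 m to 169.0 m: V₃ = 32.1 × (169.0/63.0)^0.0920 = 32.1 × 1.0950 = 35.1503 knots

35.2 knots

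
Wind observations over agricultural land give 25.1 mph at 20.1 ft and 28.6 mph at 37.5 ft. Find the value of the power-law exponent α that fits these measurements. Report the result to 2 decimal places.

Power law: V₂/V₁ = (z₂/z₁)^α ⇒ α = ln(V₂/V₁) / ln(z₂/z₁)
α = ln(28.6/25.1) / ln(37.5/20.1) = ln(1.1394) / ln(1.8657)
  = 0.13054 / 0.62362 = 0.20932

α ≈ 0.21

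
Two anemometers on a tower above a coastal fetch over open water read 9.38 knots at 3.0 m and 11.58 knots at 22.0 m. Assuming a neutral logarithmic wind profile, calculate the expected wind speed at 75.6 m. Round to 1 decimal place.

Log law: V ∝ ln(z/z₀). From the pair, with r = V₁/V₂ = 0.81002,
ln z₀ = (ln z₁ − r·ln z₂)/(1 − r) = (1.0986 − 0.81002×3.0910)/0.18998 = -7.3964 → z₀ = 0.0006135 m
V₃ = V₁ · ln(z₃/z₀)/ln(z₁/z₀) = 9.38 × 11.7218/8.4950 = 12.9430 knots

12.9 knots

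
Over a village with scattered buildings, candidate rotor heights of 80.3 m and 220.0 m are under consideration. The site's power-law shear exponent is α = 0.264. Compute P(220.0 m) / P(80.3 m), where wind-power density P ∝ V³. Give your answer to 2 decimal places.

Speed ratio: V_B/V_A = (z_B/z_A)^α = (220.0/80.3)^0.264 = (2.7397)^0.264 = 1.30483
Power-density ratio: P_B/P_A = (V_B/V_A)³ = (1.30483)³ = 2.22159

2.22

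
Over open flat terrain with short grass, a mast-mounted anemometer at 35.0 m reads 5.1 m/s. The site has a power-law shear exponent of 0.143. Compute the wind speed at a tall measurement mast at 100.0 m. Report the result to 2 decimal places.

5.93 m/s

Power-law profile: V₂ = V₁ · (z₂/z₁)^α
V₂ = 5.1 × (100.0/35.0)^0.143 = 5.1 × (2.8571)^0.143
    = 5.1 × 1.1620 = 5.9261 m/s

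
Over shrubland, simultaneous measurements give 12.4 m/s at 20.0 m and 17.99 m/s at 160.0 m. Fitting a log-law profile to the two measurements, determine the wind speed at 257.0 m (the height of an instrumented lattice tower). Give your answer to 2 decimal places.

19.26 m/s

Log law: V ∝ ln(z/z₀). From the pair, with r = V₁/V₂ = 0.68927,
ln z₀ = (ln z₁ − r·ln z₂)/(1 − r) = (2.9957 − 0.68927×5.0752)/0.31073 = -1.6170 → z₀ = 0.1985 m
V₃ = V₁ · ln(z₃/z₀)/ln(z₁/z₀) = 12.4 × 7.1661/4.6127 = 19.2640 m/s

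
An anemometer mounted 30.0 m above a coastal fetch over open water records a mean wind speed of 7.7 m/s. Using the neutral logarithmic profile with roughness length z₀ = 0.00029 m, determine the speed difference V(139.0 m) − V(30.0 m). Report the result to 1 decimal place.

Log law: V₂ = V₁ · ln(z₂/z₀)/ln(z₁/z₀) = 7.7 × 13.0801/11.5468 = 8.7225 m/s
ΔV = 8.7225 − 7.7 = 1.0225 m/s

1.0 m/s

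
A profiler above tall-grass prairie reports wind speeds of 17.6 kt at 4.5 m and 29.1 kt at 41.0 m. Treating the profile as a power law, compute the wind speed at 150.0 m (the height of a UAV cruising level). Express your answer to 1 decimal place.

39.1 kt

First find α: α = ln(V₂/V₁)/ln(z₂/z₁) = ln(29.1/17.6)/ln(41.0/4.5) = 0.50284/2.20949 = 0.2276
Extrapolate from 41.0 m to 150.0 m: V₃ = 29.1 × (150.0/41.0)^0.2276 = 29.1 × 1.3434 = 39.0923 kt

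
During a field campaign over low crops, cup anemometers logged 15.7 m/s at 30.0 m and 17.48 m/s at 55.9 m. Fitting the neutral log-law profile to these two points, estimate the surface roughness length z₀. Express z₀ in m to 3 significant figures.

z₀ ≈ 0.124 m

Log law: V(z) ∝ ln(z/z₀). With r = V₁/V₂ = 15.7/17.48 = 0.89817,
r · ln(z₂/z₀) = ln(z₁/z₀) ⇒ ln z₀ = (ln z₁ − r·ln z₂)/(1 − r)
ln z₀ = (3.40120 − 0.89817×4.02356) / 0.10183 = -2.0882
z₀ = exp(-2.0882) = 0.1239 m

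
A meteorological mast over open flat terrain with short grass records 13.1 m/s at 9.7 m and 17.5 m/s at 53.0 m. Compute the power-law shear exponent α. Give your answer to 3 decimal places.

Power law: V₂/V₁ = (z₂/z₁)^α ⇒ α = ln(V₂/V₁) / ln(z₂/z₁)
α = ln(17.5/13.1) / ln(53.0/9.7) = ln(1.3359) / ln(5.4639)
  = 0.28959 / 1.69817 = 0.17053

α ≈ 0.171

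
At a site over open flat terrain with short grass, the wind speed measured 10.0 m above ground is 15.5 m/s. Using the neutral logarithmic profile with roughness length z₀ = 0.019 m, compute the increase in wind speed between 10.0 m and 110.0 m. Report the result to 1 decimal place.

5.9 m/s

Log law: V₂ = V₁ · ln(z₂/z₀)/ln(z₁/z₀) = 15.5 × 8.6638/6.2659 = 21.4317 m/s
ΔV = 21.4317 − 15.5 = 5.9317 m/s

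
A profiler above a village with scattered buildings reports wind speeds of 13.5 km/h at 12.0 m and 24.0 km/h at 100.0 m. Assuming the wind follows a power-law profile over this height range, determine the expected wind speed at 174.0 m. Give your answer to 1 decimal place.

27.9 km/h

First find α: α = ln(V₂/V₁)/ln(z₂/z₁) = ln(24.0/13.5)/ln(100.0/12.0) = 0.57536/2.12026 = 0.2714
Extrapolate from 100.0 m to 174.0 m: V₃ = 24.0 × (174.0/100.0)^0.2714 = 24.0 × 1.1622 = 27.8925 km/h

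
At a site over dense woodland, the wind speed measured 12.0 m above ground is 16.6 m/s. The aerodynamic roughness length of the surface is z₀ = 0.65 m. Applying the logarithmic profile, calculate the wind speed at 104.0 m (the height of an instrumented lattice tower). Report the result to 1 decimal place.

28.9 m/s

Log law: V(z) ∝ ln(z/z₀), so V₂/V₁ = ln(z₂/z₀) / ln(z₁/z₀).
ln(104.0/0.65) = 5.0752, ln(12.0/0.65) = 2.9157
V₂ = 16.6 × 5.0752/2.9157 = 16.6 × 1.7406 = 28.8947 m/s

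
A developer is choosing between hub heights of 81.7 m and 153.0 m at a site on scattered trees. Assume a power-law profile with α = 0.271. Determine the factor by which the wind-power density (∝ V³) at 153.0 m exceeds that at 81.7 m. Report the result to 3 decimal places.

1.665

Speed ratio: V_B/V_A = (z_B/z_A)^α = (153.0/81.7)^0.271 = (1.8727)^0.271 = 1.18533
Power-density ratio: P_B/P_A = (V_B/V_A)³ = (1.18533)³ = 1.66540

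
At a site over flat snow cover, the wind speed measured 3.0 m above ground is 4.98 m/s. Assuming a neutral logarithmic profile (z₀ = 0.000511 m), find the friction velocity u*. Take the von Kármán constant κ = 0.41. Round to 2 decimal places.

u* ≈ 0.24 m/s

Log law: V(z) = (u*/κ) · ln(z/z₀) ⇒ u* = κ · V / ln(z/z₀)
u* = 0.41 × 4.98 / ln(3.0/0.000511) = 0.41 × 4.98 / 8.6778
   = 2.0418 / 8.6778 = 0.2353 m/s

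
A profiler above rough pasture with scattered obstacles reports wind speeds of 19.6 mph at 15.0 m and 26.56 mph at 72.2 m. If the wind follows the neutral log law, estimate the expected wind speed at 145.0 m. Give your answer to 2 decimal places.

Log law: V ∝ ln(z/z₀). From the pair, with r = V₁/V₂ = 0.73795,
ln z₀ = (ln z₁ − r·ln z₂)/(1 − r) = (2.7081 − 0.73795×4.2794)/0.26205 = -1.7171 → z₀ = 0.1796 m
V₃ = V₁ · ln(z₃/z₀)/ln(z₁/z₀) = 19.6 × 6.6939/4.4252 = 29.6485 mph

29.65 mph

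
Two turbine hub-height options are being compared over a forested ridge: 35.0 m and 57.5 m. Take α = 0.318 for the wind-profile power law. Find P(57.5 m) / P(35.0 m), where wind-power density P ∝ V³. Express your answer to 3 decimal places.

Speed ratio: V_B/V_A = (z_B/z_A)^α = (57.5/35.0)^0.318 = (1.6429)^0.318 = 1.17101
Power-density ratio: P_B/P_A = (V_B/V_A)³ = (1.17101)³ = 1.60577

1.606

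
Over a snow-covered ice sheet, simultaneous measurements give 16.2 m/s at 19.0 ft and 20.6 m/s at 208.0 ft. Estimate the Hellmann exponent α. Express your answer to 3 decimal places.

Power law: V₂/V₁ = (z₂/z₁)^α ⇒ α = ln(V₂/V₁) / ln(z₂/z₁)
α = ln(20.6/16.2) / ln(208.0/19.0) = ln(1.2716) / ln(10.9474)
  = 0.24028 / 2.39310 = 0.10041

α ≈ 0.100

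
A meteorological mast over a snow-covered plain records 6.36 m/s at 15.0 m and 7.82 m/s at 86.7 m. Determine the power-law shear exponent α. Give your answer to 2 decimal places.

α ≈ 0.12

Power law: V₂/V₁ = (z₂/z₁)^α ⇒ α = ln(V₂/V₁) / ln(z₂/z₁)
α = ln(7.82/6.36) / ln(86.7/15.0) = ln(1.2296) / ln(5.7800)
  = 0.20666 / 1.75440 = 0.11779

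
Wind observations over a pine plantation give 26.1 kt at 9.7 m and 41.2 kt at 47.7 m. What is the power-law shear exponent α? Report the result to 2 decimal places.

Power law: V₂/V₁ = (z₂/z₁)^α ⇒ α = ln(V₂/V₁) / ln(z₂/z₁)
α = ln(41.2/26.1) / ln(47.7/9.7) = ln(1.5785) / ln(4.9175)
  = 0.45650 / 1.59281 = 0.28660

α ≈ 0.29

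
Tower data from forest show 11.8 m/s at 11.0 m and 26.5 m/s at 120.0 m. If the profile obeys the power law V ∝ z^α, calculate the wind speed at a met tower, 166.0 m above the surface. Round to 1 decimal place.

First find α: α = ln(V₂/V₁)/ln(z₂/z₁) = ln(26.5/11.8)/ln(120.0/11.0) = 0.80905/2.38960 = 0.3386
Extrapolate from 120.0 m to 166.0 m: V₃ = 26.5 × (166.0/120.0)^0.3386 = 26.5 × 1.1161 = 29.5774 m/s

29.6 m/s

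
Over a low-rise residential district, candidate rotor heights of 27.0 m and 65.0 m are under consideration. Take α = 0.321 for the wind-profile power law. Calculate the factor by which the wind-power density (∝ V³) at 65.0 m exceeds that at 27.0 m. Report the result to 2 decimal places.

Speed ratio: V_B/V_A = (z_B/z_A)^α = (65.0/27.0)^0.321 = (2.4074)^0.321 = 1.32580
Power-density ratio: P_B/P_A = (V_B/V_A)³ = (1.32580)³ = 2.33041

2.33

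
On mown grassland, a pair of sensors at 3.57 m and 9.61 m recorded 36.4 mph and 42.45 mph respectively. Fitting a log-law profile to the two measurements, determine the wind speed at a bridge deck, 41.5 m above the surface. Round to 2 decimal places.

Log law: V ∝ ln(z/z₀). From the pair, with r = V₁/V₂ = 0.85748,
ln z₀ = (ln z₁ − r·ln z₂)/(1 − r) = (1.2726 − 0.85748×2.2628)/0.14252 = -4.6852 → z₀ = 0.009231 m
V₃ = V₁ · ln(z₃/z₀)/ln(z₁/z₀) = 36.4 × 8.4109/5.9578 = 51.3877 mph

51.39 mph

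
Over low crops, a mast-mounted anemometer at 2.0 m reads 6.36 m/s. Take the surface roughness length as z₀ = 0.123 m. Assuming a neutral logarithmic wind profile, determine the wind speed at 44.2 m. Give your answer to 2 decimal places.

13.42 m/s

Log law: V(z) ∝ ln(z/z₀), so V₂/V₁ = ln(z₂/z₀) / ln(z₁/z₀).
ln(44.2/0.123) = 5.8843, ln(2.0/0.123) = 2.7887
V₂ = 6.36 × 5.8843/2.7887 = 6.36 × 2.1100 = 13.4198 m/s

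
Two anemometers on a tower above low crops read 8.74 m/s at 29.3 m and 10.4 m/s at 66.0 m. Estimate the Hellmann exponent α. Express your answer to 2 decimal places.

α ≈ 0.21

Power law: V₂/V₁ = (z₂/z₁)^α ⇒ α = ln(V₂/V₁) / ln(z₂/z₁)
α = ln(10.4/8.74) / ln(66.0/29.3) = ln(1.1899) / ln(2.2526)
  = 0.17390 / 0.81207 = 0.21414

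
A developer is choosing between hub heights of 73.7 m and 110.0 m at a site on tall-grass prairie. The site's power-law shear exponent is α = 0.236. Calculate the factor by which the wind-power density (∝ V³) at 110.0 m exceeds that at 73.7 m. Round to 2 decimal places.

Speed ratio: V_B/V_A = (z_B/z_A)^α = (110.0/73.7)^0.236 = (1.4925)^0.236 = 1.09912
Power-density ratio: P_B/P_A = (V_B/V_A)³ = (1.09912)³ = 1.32782

1.33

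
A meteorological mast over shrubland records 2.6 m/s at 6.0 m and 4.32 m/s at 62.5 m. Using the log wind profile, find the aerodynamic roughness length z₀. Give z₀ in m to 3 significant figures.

Log law: V(z) ∝ ln(z/z₀). With r = V₁/V₂ = 2.6/4.32 = 0.60185,
r · ln(z₂/z₀) = ln(z₁/z₀) ⇒ ln z₀ = (ln z₁ − r·ln z₂)/(1 − r)
ln z₀ = (1.79176 − 0.60185×4.13517) / 0.39815 = -1.7506
z₀ = exp(-1.7506) = 0.1737 m

z₀ ≈ 0.174 m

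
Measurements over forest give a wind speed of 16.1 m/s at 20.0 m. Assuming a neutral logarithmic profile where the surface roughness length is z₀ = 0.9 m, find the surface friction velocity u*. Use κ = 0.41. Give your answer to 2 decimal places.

u* ≈ 2.13 m/s

Log law: V(z) = (u*/κ) · ln(z/z₀) ⇒ u* = κ · V / ln(z/z₀)
u* = 0.41 × 16.1 / ln(20.0/0.9) = 0.41 × 16.1 / 3.1011
   = 6.6010 / 3.1011 = 2.1286 m/s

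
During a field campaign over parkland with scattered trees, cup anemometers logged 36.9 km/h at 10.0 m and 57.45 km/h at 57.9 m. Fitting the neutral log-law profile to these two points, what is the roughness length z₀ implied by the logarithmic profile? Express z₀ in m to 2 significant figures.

Log law: V(z) ∝ ln(z/z₀). With r = V₁/V₂ = 36.9/57.45 = 0.64230,
r · ln(z₂/z₀) = ln(z₁/z₀) ⇒ ln z₀ = (ln z₁ − r·ln z₂)/(1 − r)
ln z₀ = (2.30259 − 0.64230×4.05872) / 0.35770 = -0.8508
z₀ = exp(-0.8508) = 0.4271 m

z₀ ≈ 0.43 m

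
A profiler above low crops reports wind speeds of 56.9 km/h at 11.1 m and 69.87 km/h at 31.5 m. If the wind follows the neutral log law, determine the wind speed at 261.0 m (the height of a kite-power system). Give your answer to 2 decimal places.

96.16 km/h

Log law: V ∝ ln(z/z₀). From the pair, with r = V₁/V₂ = 0.81437,
ln z₀ = (ln z₁ − r·ln z₂)/(1 − r) = (2.4069 − 0.81437×3.4500)/0.18563 = -2.1689 → z₀ = 0.1143 m
V₃ = V₁ · ln(z₃/z₀)/ln(z₁/z₀) = 56.9 × 7.7335/4.5759 = 96.1637 km/h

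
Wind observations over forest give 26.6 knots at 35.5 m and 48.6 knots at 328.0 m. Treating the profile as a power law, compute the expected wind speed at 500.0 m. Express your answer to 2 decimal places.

First find α: α = ln(V₂/V₁)/ln(z₂/z₁) = ln(48.6/26.6)/ln(328.0/35.5) = 0.60271/2.22348 = 0.2711
Extrapolate from 328.0 m to 500.0 m: V₃ = 48.6 × (500.0/328.0)^0.2711 = 48.6 × 1.1211 = 54.4838 knots

54.48 knots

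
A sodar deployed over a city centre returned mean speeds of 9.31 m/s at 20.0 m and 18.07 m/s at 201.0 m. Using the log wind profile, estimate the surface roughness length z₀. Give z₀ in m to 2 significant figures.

z₀ ≈ 1.7 m

Log law: V(z) ∝ ln(z/z₀). With r = V₁/V₂ = 9.31/18.07 = 0.51522,
r · ln(z₂/z₀) = ln(z₁/z₀) ⇒ ln z₀ = (ln z₁ − r·ln z₂)/(1 − r)
ln z₀ = (2.99573 − 0.51522×5.30330) / 0.48478 = 0.5433
z₀ = exp(0.5433) = 1.722 m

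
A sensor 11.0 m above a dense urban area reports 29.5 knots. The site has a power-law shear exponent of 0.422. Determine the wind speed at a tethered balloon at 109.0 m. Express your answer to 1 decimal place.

Power-law profile: V₂ = V₁ · (z₂/z₁)^α
V₂ = 29.5 × (109.0/11.0)^0.422 = 29.5 × (9.9091)^0.422
    = 29.5 × 2.6322 = 77.6512 knots

77.7 knots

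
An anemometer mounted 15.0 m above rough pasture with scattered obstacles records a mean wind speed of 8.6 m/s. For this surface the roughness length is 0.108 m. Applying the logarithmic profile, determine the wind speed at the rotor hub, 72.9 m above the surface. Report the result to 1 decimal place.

11.4 m/s

Log law: V(z) ∝ ln(z/z₀), so V₂/V₁ = ln(z₂/z₀) / ln(z₁/z₀).
ln(72.9/0.108) = 6.5147, ln(15.0/0.108) = 4.9337
V₂ = 8.6 × 6.5147/4.9337 = 8.6 × 1.3205 = 11.3559 m/s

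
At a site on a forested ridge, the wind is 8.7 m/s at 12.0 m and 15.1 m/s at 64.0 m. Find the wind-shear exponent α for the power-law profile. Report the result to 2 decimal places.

Power law: V₂/V₁ = (z₂/z₁)^α ⇒ α = ln(V₂/V₁) / ln(z₂/z₁)
α = ln(15.1/8.7) / ln(64.0/12.0) = ln(1.7356) / ln(5.3333)
  = 0.55137 / 1.67398 = 0.32938

α ≈ 0.33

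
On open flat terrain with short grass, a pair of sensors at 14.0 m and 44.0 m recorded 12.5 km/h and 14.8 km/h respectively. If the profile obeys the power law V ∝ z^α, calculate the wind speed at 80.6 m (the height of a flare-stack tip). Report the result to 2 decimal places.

16.18 km/h

First find α: α = ln(V₂/V₁)/ln(z₂/z₁) = ln(14.8/12.5)/ln(44.0/14.0) = 0.16890/1.14513 = 0.1475
Extrapolate from 44.0 m to 80.6 m: V₃ = 14.8 × (80.6/44.0)^0.1475 = 14.8 × 1.0934 = 16.1821 km/h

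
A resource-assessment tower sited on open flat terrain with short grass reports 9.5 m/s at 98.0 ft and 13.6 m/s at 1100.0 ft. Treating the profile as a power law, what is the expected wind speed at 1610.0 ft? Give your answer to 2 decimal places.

First find α: α = ln(V₂/V₁)/ln(z₂/z₁) = ln(13.6/9.5)/ln(1100.0/98.0) = 0.35878/2.41810 = 0.1484
Extrapolate from 1100.0 ft to 1610.0 ft: V₃ = 13.6 × (1610.0/1100.0)^0.1484 = 13.6 × 1.0581 = 14.3908 m/s

14.39 m/s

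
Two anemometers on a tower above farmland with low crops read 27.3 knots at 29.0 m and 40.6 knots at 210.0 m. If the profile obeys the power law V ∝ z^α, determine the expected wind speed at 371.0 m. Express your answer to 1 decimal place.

First find α: α = ln(V₂/V₁)/ln(z₂/z₁) = ln(40.6/27.3)/ln(210.0/29.0) = 0.39688/1.97981 = 0.2005
Extrapolate from 210.0 m to 371.0 m: V₃ = 40.6 × (371.0/210.0)^0.2005 = 40.6 × 1.1208 = 45.5063 knots

45.5 knots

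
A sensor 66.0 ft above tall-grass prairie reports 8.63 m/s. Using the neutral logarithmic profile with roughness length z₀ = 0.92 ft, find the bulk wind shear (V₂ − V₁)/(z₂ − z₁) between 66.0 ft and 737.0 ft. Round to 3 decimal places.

0.007 m/s/ft

Log law: V₂ = V₁ · ln(z₂/z₀)/ln(z₁/z₀) = 8.63 × 6.6860/4.2730 = 13.5033 m/s
ΔV/Δz = (13.5033 − 8.63)/(737.0 − 66.0) = 4.8733/671.0000 = 0.00726 m/s/ft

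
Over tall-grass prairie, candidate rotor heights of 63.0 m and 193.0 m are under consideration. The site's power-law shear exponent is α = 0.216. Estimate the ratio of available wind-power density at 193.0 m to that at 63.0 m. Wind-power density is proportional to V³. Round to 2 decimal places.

Speed ratio: V_B/V_A = (z_B/z_A)^α = (193.0/63.0)^0.216 = (3.0635)^0.216 = 1.27357
Power-density ratio: P_B/P_A = (V_B/V_A)³ = (1.27357)³ = 2.06571

2.07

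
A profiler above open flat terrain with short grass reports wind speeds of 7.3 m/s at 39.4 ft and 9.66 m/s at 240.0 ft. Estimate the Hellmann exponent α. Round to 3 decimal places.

α ≈ 0.155

Power law: V₂/V₁ = (z₂/z₁)^α ⇒ α = ln(V₂/V₁) / ln(z₂/z₁)
α = ln(9.66/7.3) / ln(240.0/39.4) = ln(1.3233) / ln(6.0914)
  = 0.28012 / 1.80687 = 0.15503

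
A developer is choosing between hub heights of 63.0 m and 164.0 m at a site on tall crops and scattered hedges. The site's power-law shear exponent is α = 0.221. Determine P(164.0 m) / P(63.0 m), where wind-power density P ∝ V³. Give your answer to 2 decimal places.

Speed ratio: V_B/V_A = (z_B/z_A)^α = (164.0/63.0)^0.221 = (2.6032)^0.221 = 1.23545
Power-density ratio: P_B/P_A = (V_B/V_A)³ = (1.23545)³ = 1.88573

1.89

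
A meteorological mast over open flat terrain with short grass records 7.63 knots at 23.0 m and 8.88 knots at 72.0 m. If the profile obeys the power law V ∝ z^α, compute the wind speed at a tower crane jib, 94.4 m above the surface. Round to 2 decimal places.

First find α: α = ln(V₂/V₁)/ln(z₂/z₁) = ln(8.88/7.63)/ln(72.0/23.0) = 0.15171/1.14117 = 0.1329
Extrapolate from 72.0 m to 94.4 m: V₃ = 8.88 × (94.4/72.0)^0.1329 = 8.88 × 1.0367 = 9.2056 knots

9.21 knots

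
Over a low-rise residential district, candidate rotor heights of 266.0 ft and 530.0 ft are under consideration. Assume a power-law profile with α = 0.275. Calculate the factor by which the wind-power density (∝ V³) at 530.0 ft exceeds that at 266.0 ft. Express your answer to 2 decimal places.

Speed ratio: V_B/V_A = (z_B/z_A)^α = (530.0/266.0)^0.275 = (1.9925)^0.275 = 1.20874
Power-density ratio: P_B/P_A = (V_B/V_A)³ = (1.20874)³ = 1.76604

1.77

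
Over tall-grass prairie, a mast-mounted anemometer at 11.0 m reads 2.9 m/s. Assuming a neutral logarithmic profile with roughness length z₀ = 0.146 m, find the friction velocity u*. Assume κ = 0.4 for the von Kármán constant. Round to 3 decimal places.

Log law: V(z) = (u*/κ) · ln(z/z₀) ⇒ u* = κ · V / ln(z/z₀)
u* = 0.4 × 2.9 / ln(11.0/0.146) = 0.4 × 2.9 / 4.3220
   = 1.1600 / 4.3220 = 0.2684 m/s

u* ≈ 0.268 m/s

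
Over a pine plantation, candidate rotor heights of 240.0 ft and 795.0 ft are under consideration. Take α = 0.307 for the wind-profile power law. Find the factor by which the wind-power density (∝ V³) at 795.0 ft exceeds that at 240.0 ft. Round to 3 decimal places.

Speed ratio: V_B/V_A = (z_B/z_A)^α = (795.0/240.0)^0.307 = (3.3125)^0.307 = 1.44440
Power-density ratio: P_B/P_A = (V_B/V_A)³ = (1.44440)³ = 3.01345

3.013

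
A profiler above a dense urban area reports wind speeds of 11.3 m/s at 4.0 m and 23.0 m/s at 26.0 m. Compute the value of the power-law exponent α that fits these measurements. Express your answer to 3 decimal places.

Power law: V₂/V₁ = (z₂/z₁)^α ⇒ α = ln(V₂/V₁) / ln(z₂/z₁)
α = ln(23.0/11.3) / ln(26.0/4.0) = ln(2.0354) / ln(6.5000)
  = 0.71069 / 1.87180 = 0.37968

α ≈ 0.380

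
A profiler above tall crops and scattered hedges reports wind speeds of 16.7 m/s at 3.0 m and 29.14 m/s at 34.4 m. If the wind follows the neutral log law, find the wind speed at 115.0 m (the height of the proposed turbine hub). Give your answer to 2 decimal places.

35.29 m/s

Log law: V ∝ ln(z/z₀). From the pair, with r = V₁/V₂ = 0.57310,
ln z₀ = (ln z₁ − r·ln z₂)/(1 − r) = (1.0986 − 0.57310×3.5381)/0.42690 = -2.1762 → z₀ = 0.1135 m
V₃ = V₁ · ln(z₃/z₀)/ln(z₁/z₀) = 16.7 × 6.9211/3.2748 = 35.2945 m/s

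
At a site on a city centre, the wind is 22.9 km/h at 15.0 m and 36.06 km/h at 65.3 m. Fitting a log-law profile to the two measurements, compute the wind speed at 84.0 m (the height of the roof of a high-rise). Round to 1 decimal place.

Log law: V ∝ ln(z/z₀). From the pair, with r = V₁/V₂ = 0.63505,
ln z₀ = (ln z₁ − r·ln z₂)/(1 − r) = (2.7081 − 0.63505×4.1790)/0.36495 = 0.1484 → z₀ = 1.160 m
V₃ = V₁ · ln(z₃/z₀)/ln(z₁/z₀) = 22.9 × 4.2824/2.5596 = 38.3130 km/h

38.3 km/h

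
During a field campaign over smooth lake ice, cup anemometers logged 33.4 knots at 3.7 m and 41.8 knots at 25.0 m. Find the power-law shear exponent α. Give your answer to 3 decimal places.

α ≈ 0.117

Power law: V₂/V₁ = (z₂/z₁)^α ⇒ α = ln(V₂/V₁) / ln(z₂/z₁)
α = ln(41.8/33.4) / ln(25.0/3.7) = ln(1.2515) / ln(6.7568)
  = 0.22434 / 1.91054 = 0.11742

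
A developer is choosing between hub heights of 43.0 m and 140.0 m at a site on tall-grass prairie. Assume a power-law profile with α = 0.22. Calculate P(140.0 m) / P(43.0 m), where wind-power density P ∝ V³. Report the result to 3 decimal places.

2.179

Speed ratio: V_B/V_A = (z_B/z_A)^α = (140.0/43.0)^0.22 = (3.2558)^0.22 = 1.29654
Power-density ratio: P_B/P_A = (V_B/V_A)³ = (1.29654)³ = 2.17949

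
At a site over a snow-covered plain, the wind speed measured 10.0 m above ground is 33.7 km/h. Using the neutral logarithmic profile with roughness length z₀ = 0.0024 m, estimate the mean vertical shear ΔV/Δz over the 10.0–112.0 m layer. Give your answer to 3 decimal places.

Log law: V₂ = V₁ · ln(z₂/z₀)/ln(z₁/z₀) = 33.7 × 10.7508/8.3349 = 43.4682 km/h
ΔV/Δz = (43.4682 − 33.7)/(112.0 − 10.0) = 9.7682/102.0000 = 0.09577 km/h/m

0.096 km/h/m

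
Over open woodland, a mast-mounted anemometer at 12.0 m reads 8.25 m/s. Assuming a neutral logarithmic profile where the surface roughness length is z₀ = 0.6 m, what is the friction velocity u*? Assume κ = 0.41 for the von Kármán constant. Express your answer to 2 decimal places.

u* ≈ 1.13 m/s

Log law: V(z) = (u*/κ) · ln(z/z₀) ⇒ u* = κ · V / ln(z/z₀)
u* = 0.41 × 8.25 / ln(12.0/0.6) = 0.41 × 8.25 / 2.9957
   = 3.3825 / 2.9957 = 1.1291 m/s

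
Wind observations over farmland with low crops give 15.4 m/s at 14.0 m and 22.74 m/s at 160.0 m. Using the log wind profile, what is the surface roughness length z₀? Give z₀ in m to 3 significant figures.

Log law: V(z) ∝ ln(z/z₀). With r = V₁/V₂ = 15.4/22.74 = 0.67722,
r · ln(z₂/z₀) = ln(z₁/z₀) ⇒ ln z₀ = (ln z₁ − r·ln z₂)/(1 − r)
ln z₀ = (2.63906 − 0.67722×5.07517) / 0.32278 = -2.4721
z₀ = exp(-2.4721) = 0.08440 m

z₀ ≈ 0.0844 m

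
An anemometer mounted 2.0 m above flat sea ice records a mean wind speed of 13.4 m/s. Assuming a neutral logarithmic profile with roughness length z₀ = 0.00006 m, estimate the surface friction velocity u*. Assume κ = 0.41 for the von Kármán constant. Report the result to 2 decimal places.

u* ≈ 0.53 m/s

Log law: V(z) = (u*/κ) · ln(z/z₀) ⇒ u* = κ · V / ln(z/z₀)
u* = 0.41 × 13.4 / ln(2.0/0.00006) = 0.41 × 13.4 / 10.4143
   = 5.4940 / 10.4143 = 0.5275 m/s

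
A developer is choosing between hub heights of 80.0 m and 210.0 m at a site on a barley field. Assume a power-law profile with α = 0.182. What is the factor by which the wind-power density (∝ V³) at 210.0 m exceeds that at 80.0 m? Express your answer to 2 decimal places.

1.69

Speed ratio: V_B/V_A = (z_B/z_A)^α = (210.0/80.0)^0.182 = (2.6250)^0.182 = 1.19201
Power-density ratio: P_B/P_A = (V_B/V_A)³ = (1.19201)³ = 1.69373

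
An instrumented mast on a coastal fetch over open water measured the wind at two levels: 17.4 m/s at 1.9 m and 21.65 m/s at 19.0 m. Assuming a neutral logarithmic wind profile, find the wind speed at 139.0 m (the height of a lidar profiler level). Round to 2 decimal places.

25.32 m/s

Log law: V ∝ ln(z/z₀). From the pair, with r = V₁/V₂ = 0.80370,
ln z₀ = (ln z₁ − r·ln z₂)/(1 − r) = (0.6419 − 0.80370×2.9444)/0.19630 = -8.7852 → z₀ = 0.0001530 m
V₃ = V₁ · ln(z₃/z₀)/ln(z₁/z₀) = 17.4 × 13.7197/9.4271 = 25.3231 m/s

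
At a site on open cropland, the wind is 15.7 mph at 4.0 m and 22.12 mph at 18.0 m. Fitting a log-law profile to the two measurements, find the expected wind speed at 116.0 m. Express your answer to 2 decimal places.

Log law: V ∝ ln(z/z₀). From the pair, with r = V₁/V₂ = 0.70976,
ln z₀ = (ln z₁ − r·ln z₂)/(1 − r) = (1.3863 − 0.70976×2.8904)/0.29024 = -2.2919 → z₀ = 0.1011 m
V₃ = V₁ · ln(z₃/z₀)/ln(z₁/z₀) = 15.7 × 7.0455/3.6782 = 30.0730 mph

30.07 mph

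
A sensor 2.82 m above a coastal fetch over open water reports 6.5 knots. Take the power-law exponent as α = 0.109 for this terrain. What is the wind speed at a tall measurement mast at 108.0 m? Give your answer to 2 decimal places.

9.67 knots

Power-law profile: V₂ = V₁ · (z₂/z₁)^α
V₂ = 6.5 × (108.0/2.82)^0.109 = 6.5 × (38.2979)^0.109
    = 6.5 × 1.4879 = 9.6712 knots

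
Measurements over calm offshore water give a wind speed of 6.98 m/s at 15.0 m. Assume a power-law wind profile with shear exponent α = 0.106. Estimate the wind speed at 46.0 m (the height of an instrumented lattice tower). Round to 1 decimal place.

Power-law profile: V₂ = V₁ · (z₂/z₁)^α
V₂ = 6.98 × (46.0/15.0)^0.106 = 6.98 × (3.0667)^0.106
    = 6.98 × 1.1261 = 7.8604 m/s

7.9 m/s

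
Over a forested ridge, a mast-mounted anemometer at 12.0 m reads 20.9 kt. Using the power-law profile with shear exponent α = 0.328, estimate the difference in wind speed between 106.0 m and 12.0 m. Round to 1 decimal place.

21.8 kt

Power law: V₂ = V₁ · (z₂/z₁)^α = 20.9 × (8.8333)^0.328 = 42.7046 kt
ΔV = 42.7046 − 20.9 = 21.8046 kt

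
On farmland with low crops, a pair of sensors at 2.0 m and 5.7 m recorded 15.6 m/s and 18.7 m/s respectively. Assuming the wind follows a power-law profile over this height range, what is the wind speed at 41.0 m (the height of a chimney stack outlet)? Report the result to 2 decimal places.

First find α: α = ln(V₂/V₁)/ln(z₂/z₁) = ln(18.7/15.6)/ln(5.7/2.0) = 0.18125/1.04732 = 0.1731
Extrapolate from 5.7 m to 41.0 m: V₃ = 18.7 × (41.0/5.7)^0.1731 = 18.7 × 1.4070 = 26.3112 m/s

26.31 m/s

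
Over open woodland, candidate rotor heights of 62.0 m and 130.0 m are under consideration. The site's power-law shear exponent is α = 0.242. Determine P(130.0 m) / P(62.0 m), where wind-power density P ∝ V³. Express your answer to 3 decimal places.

1.712

Speed ratio: V_B/V_A = (z_B/z_A)^α = (130.0/62.0)^0.242 = (2.0968)^0.242 = 1.19623
Power-density ratio: P_B/P_A = (V_B/V_A)³ = (1.19623)³ = 1.71177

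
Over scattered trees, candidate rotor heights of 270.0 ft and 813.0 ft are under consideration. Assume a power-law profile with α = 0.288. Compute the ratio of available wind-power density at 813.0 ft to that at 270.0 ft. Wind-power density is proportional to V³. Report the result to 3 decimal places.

2.592

Speed ratio: V_B/V_A = (z_B/z_A)^α = (813.0/270.0)^0.288 = (3.0111)^0.288 = 1.37364
Power-density ratio: P_B/P_A = (V_B/V_A)³ = (1.37364)³ = 2.59191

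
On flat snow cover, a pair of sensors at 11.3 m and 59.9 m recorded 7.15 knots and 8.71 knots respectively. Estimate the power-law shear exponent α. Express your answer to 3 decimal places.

Power law: V₂/V₁ = (z₂/z₁)^α ⇒ α = ln(V₂/V₁) / ln(z₂/z₁)
α = ln(8.71/7.15) / ln(59.9/11.3) = ln(1.2182) / ln(5.3009)
  = 0.19736 / 1.66787 = 0.11833

α ≈ 0.118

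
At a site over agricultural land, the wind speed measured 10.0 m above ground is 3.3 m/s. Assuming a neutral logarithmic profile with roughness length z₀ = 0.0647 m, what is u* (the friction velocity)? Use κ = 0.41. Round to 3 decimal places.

u* ≈ 0.268 m/s

Log law: V(z) = (u*/κ) · ln(z/z₀) ⇒ u* = κ · V / ln(z/z₀)
u* = 0.41 × 3.3 / ln(10.0/0.0647) = 0.41 × 3.3 / 5.0406
   = 1.3530 / 5.0406 = 0.2684 m/s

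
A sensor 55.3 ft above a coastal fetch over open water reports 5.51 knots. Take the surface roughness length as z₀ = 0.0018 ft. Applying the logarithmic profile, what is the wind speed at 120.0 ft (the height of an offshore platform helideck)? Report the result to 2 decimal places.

Log law: V(z) ∝ ln(z/z₀), so V₂/V₁ = ln(z₂/z₀) / ln(z₁/z₀).
ln(120.0/0.0018) = 11.1075, ln(55.3/0.0018) = 10.3327
V₂ = 5.51 × 11.1075/10.3327 = 5.51 × 1.0750 = 5.9231 knots

5.92 knots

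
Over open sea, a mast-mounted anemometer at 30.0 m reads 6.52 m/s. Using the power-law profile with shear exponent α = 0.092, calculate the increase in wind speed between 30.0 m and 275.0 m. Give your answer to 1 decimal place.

Power law: V₂ = V₁ · (z₂/z₁)^α = 6.52 × (9.1667)^0.092 = 7.9941 m/s
ΔV = 7.9941 − 6.52 = 1.4741 m/s

1.5 m/s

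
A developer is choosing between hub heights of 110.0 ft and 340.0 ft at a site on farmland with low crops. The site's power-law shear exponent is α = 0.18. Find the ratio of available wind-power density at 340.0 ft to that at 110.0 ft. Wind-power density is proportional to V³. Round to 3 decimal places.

1.839

Speed ratio: V_B/V_A = (z_B/z_A)^α = (340.0/110.0)^0.18 = (3.0909)^0.18 = 1.22522
Power-density ratio: P_B/P_A = (V_B/V_A)³ = (1.22522)³ = 1.83927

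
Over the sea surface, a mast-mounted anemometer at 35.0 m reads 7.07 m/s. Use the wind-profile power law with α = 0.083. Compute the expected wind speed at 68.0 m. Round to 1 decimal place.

Power-law profile: V₂ = V₁ · (z₂/z₁)^α
V₂ = 7.07 × (68.0/35.0)^0.083 = 7.07 × (1.9429)^0.083
    = 7.07 × 1.0567 = 7.4707 m/s

7.5 m/s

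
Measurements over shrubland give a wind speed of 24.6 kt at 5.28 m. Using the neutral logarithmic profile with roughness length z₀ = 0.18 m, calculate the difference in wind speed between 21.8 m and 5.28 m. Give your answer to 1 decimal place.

Log law: V₂ = V₁ · ln(z₂/z₀)/ln(z₁/z₀) = 24.6 × 4.7967/3.3787 = 34.9241 kt
ΔV = 34.9241 − 24.6 = 10.3241 kt

10.3 kt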